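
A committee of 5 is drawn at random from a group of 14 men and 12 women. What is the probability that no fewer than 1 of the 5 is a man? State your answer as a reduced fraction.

There are C(26,5) = 65780 ways to choose the 5.
The complement is all 5 are women: C(12,5) = 792.
Probability = 1 − 792/65780 = 64988/65780 = 1477/1495.

1477/1495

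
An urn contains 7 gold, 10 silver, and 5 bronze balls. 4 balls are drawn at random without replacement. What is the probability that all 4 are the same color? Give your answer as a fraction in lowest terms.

There are C(22,4) = 7315 ways to draw 4 balls.
All same color: C(7,4) + C(10,4) + C(5,4) = 35 + 210 + 5 = 250.
Probability = 250/7315 = 50/1463.

50/1463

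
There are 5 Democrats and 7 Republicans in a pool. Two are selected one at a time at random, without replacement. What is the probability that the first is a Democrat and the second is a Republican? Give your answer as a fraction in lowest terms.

Multiply the conditional probabilities at each draw: 5/12 · 7/11 = 35/132.

35/132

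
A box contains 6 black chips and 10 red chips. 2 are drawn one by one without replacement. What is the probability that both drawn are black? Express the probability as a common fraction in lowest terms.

1/8

Multiply the conditional probabilities at each draw: 6/16 · 5/15 = 30/240 = 1/8.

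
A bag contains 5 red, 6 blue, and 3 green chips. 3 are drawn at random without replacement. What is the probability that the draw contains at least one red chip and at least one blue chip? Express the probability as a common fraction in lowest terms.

225/364

There are C(14,3) = 364 possible draws.
By inclusion-exclusion on the complements, draws missing all red or all blue: C(9,3) + C(8,3) − C(3,3) = 84 + 56 − 1 = 139.
So draws with at least one of each: 364 − 139 = 225, probability 225/364.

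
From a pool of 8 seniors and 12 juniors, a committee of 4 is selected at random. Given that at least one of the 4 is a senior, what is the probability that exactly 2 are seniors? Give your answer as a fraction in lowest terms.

308/725

Work in counts. Selections with at least one senior: C(20,4) − C(12,4) = 4845 − 495 = 4350.
Of those, selections where exactly 2 are seniors: C(8,2)·C(12,2) = 28·66 = 1848.
Conditional probability = 1848/4350 = 308/725.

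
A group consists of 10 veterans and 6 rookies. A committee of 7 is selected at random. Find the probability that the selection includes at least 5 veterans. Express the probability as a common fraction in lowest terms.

There are C(16,7) = 11440 ways to choose the 7.
Favorable selections (at least 5 veterans): C(10,5)·C(6,2) + C(10,6)·C(6,1) + C(10,7)·C(6,0) = 3780 + 1260 + 120 = 5160.
Probability = 5160/11440 = 129/286.

129/286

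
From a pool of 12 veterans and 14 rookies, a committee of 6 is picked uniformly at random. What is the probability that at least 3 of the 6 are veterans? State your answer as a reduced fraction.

137/230

Total selections: C(26,6) = 230230.
Count the complement (fewer than 3 veterans): C(12,0)·C(14,6) + C(12,1)·C(14,5) + C(12,2)·C(14,4) = 3003 + 24024 + 66066 = 93093.
Probability = 1 − 93093/230230 = 137137/230230 = 137/230.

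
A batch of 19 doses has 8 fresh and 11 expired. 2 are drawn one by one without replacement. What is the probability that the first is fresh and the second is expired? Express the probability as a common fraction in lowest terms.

44/171

Multiply the conditional probabilities at each draw: 8/19 · 11/18 = 88/342 = 44/171.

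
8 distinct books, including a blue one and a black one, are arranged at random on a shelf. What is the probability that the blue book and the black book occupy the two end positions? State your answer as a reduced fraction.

1/28

There are 8! = 40320 arrangements.
Place the blue book and the black book at the ends in 2 ways, arrange the remaining 6 in 6! = 720 ways: 2·720 = 1440.
Probability = 1440/40320 = 1/28.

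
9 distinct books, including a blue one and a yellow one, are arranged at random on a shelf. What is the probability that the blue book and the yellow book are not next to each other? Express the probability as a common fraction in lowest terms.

There are 9! = 362880 arrangements.
Arrangements with the blue book and the yellow book adjacent: 2·8! = 80640.
So not adjacent: 362880 − 80640 = 282240, probability 282240/362880 = 7/9.

7/9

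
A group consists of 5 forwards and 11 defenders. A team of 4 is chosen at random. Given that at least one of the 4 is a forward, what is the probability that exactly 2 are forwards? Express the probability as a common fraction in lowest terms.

Work in counts. Selections with at least one forward: C(16,4) − C(11,4) = 1820 − 330 = 1490.
Of those, selections where exactly 2 are forwards: C(5,2)·C(11,2) = 10·55 = 550.
Conditional probability = 550/1490 = 55/149.

55/149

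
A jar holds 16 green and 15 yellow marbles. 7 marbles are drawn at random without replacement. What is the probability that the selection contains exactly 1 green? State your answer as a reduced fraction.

1232/40455

The sample space is all 7-subsets of the 31: C(31,7) = 2629575.
Selections with exactly 1 green: choose 1 of the 16 green and 6 of the 15 yellow, C(16,1)·C(15,6) = 16·5005 = 80080.
Probability = 80080/2629575 = 1232/40455.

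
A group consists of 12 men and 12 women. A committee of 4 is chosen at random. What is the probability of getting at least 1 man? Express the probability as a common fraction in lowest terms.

307/322

There are C(24,4) = 10626 ways to choose the 4.
Favorable selections (at least 1 man): C(12,1)·C(12,3) + C(12,2)·C(12,2) + C(12,3)·C(12,1) + C(12,4)·C(12,0) = 2640 + 4356 + 2640 + 495 = 10131.
Probability = 10131/10626 = 307/322.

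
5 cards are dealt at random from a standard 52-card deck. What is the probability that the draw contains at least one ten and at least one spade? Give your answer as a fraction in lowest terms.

There are C(52,5) = 2598960 possible draws.
By inclusion-exclusion on the complements, draws missing all tens or all spades: C(48,5) + C(39,5) − C(36,5) = 1712304 + 575757 − 376992 = 1911069.
So draws with at least one of each: 2598960 − 1911069 = 687891, probability 687891/2598960 = 229297/866320.

229297/866320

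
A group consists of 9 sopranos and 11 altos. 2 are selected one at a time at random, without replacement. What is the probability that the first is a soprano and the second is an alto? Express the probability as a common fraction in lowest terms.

Multiply the conditional probabilities at each draw: 9/20 · 11/19 = 99/380.

99/380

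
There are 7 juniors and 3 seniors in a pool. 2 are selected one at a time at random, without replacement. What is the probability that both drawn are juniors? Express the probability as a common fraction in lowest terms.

Multiply the conditional probabilities at each draw: 7/10 · 6/9 = 42/90 = 7/15.

7/15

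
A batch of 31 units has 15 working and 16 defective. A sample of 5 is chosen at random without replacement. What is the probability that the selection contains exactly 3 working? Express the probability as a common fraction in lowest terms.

Total number of selections: C(31,5) = 169911.
Selections with exactly 3 working: choose 3 of the 15 working and 2 of the 16 defective, C(15,3)·C(16,2) = 455·120 = 54600.
Probability = 54600/169911 = 2600/8091.

2600/8091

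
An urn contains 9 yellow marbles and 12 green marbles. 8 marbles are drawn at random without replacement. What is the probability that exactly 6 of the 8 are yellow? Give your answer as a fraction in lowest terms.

There are C(21,8) = 203490 ways to choose 8 from 21.
Selections with exactly 6 yellow: choose 6 of the 9 yellow and 2 of the 12 green, C(9,6)·C(12,2) = 84·66 = 5544.
Probability = 5544/203490 = 44/1615.

44/1615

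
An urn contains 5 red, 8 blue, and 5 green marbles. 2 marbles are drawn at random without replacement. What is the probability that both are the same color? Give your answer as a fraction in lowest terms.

There are C(18,2) = 153 ways to draw 2 marbles.
All same color: C(5,2) + C(8,2) + C(5,2) = 10 + 28 + 10 = 48.
Probability = 48/153 = 16/51.

16/51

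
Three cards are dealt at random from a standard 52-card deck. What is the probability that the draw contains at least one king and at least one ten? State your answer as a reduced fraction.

188/5525

There are C(52,3) = 22100 possible draws.
By inclusion-exclusion on the complements, draws missing all kings or all tens: C(48,3) + C(48,3) − C(44,3) = 17296 + 17296 − 13244 = 21348.
So draws with at least one of each: 22100 − 21348 = 752, probability 752/22100 = 188/5525.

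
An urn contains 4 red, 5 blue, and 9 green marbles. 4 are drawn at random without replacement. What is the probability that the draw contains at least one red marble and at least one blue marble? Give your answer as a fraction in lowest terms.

There are C(18,4) = 3060 possible draws.
By inclusion-exclusion on the complements, draws missing all red or all blue: C(14,4) + C(13,4) − C(9,4) = 1001 + 715 − 126 = 1590.
So draws with at least one of each: 3060 − 1590 = 1470, probability 1470/3060 = 49/102.

49/102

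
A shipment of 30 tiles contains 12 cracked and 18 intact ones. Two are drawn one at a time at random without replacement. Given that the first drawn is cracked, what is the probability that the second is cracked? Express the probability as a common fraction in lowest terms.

11/29

After removing one cracked, 29 remain: 11 cracked and 18 intact.
So the probability the next is cracked is 11/29.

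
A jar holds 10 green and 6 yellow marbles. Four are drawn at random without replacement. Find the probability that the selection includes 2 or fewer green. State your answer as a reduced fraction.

89/182

Total selections: C(16,4) = 1820.
Count the complement (more than 2 green): C(10,3)·C(6,1) + C(10,4)·C(6,0) = 720 + 210 = 930.
Probability = 1 − 930/1820 = 890/1820 = 89/182.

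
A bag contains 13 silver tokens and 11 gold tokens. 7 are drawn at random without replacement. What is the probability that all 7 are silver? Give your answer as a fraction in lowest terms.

13/2622

There are C(24,7) = 346104 possible selections.
Selections with all silver: C(13,7) = 1716.
Probability = 1716/346104 = 13/2622.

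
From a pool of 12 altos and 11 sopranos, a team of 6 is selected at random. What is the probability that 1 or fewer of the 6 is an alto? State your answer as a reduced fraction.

There are C(23,6) = 100947 ways to choose the 6.
Favorable selections (1 or fewer alto): C(12,0)·C(11,6) + C(12,1)·C(11,5) = 462 + 5544 = 6006.
Probability = 6006/100947 = 26/437.

26/437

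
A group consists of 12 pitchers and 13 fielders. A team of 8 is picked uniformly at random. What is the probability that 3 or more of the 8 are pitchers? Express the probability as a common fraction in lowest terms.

1912/2185

Total selections: C(25,8) = 1081575.
Count the complement (fewer than 3 pitchers): C(12,0)·C(13,8) + C(12,1)·C(13,7) + C(12,2)·C(13,6) = 1287 + 20592 + 113256 = 135135.
Probability = 1 − 135135/1081575 = 946440/1081575 = 1912/2185.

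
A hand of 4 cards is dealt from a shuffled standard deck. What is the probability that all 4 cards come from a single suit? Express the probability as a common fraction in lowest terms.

There are C(52,4) = 270725 possible 4-card hands.
Hands of one suit: 4 suits × C(13,4) = 4·715 = 2860.
Probability = 2860/270725 = 44/4165.

44/4165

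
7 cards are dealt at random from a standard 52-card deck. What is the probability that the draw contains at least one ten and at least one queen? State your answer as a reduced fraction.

There are C(52,7) = 133784560 possible draws.
By inclusion-exclusion on the complements, draws missing all tens or all queens: C(48,7) + C(48,7) − C(44,7) = 73629072 + 73629072 − 38320568 = 108937576.
So draws with at least one of each: 133784560 − 108937576 = 24846984, probability 24846984/133784560 = 3105873/16723070.

3105873/16723070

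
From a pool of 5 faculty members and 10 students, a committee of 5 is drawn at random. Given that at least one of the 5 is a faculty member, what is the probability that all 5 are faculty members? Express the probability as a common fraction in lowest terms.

1/2751

Work in counts. Selections with at least one faculty member: C(15,5) − C(10,5) = 3003 − 252 = 2751.
Of those, selections where all 5 are faculty members: C(5,5) = 1.
Conditional probability = 1/2751.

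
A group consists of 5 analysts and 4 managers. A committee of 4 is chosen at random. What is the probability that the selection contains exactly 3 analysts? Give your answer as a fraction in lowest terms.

20/63

There are C(9,4) = 126 ways to choose 4 from 9.
Selections with exactly 3 analysts: choose 3 of the 5 analysts and 1 of the 4 managers, C(5,3)·C(4,1) = 10·4 = 40.
Probability = 40/126 = 20/63.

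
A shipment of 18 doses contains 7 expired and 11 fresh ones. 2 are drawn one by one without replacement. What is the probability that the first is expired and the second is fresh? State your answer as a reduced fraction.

77/306

Multiply the conditional probabilities at each draw: 7/18 · 11/17 = 77/306.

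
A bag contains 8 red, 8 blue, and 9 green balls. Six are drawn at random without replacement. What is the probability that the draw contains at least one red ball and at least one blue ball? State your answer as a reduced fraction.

5444/6325

There are C(25,6) = 177100 possible draws.
By inclusion-exclusion on the complements, draws missing all red or all blue: C(17,6) + C(17,6) − C(9,6) = 12376 + 12376 − 84 = 24668.
So draws with at least one of each: 177100 − 24668 = 152432, probability 152432/177100 = 5444/6325.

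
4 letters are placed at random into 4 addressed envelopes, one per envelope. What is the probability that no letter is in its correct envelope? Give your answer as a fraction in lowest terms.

3/8

There are 4! = 24 assignments.
By inclusion-exclusion, assignments with no fixed points: C(4,0)·4! − C(4,1)·3! + C(4,2)·2! − C(4,3)·1! + C(4,4)·0! = 9.
Probability = 9/24 = 3/8.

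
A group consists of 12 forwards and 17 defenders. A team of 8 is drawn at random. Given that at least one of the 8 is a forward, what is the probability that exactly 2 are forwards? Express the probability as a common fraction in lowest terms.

5712/29845

Work in counts. Selections with at least one forward: C(29,8) − C(17,8) = 4292145 − 24310 = 4267835.
Of those, selections where exactly 2 are forwards: C(12,2)·C(17,6) = 66·12376 = 816816.
Conditional probability = 816816/4267835 = 5712/29845.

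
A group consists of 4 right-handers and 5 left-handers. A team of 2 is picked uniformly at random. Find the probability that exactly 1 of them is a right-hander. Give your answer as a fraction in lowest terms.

There are C(9,2) = 36 ways to choose 2 from 9.
Selections with exactly 1 right-hander: choose 1 of the 4 right-handers and 1 of the 5 left-handers, C(4,1)·C(5,1) = 4·5 = 20.
Probability = 20/36 = 5/9.

5/9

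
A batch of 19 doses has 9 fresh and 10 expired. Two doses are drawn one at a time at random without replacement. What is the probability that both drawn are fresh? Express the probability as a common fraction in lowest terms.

4/19

Multiply the conditional probabilities at each draw: 9/19 · 8/18 = 72/342 = 4/19.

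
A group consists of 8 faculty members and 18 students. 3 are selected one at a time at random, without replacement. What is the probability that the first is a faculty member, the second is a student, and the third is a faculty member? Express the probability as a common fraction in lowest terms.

Multiply the conditional probabilities at each draw: 8/26 · 18/25 · 7/24 = 1008/15600 = 21/325.

21/325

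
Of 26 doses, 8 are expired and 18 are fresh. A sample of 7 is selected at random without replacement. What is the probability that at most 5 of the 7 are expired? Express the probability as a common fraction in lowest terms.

Total selections: C(26,7) = 657800.
Count the complement (more than 5 expired): C(8,6)·C(18,1) + C(8,7)·C(18,0) = 504 + 8 = 512.
Probability = 1 − 512/657800 = 657288/657800 = 82161/82225.

82161/82225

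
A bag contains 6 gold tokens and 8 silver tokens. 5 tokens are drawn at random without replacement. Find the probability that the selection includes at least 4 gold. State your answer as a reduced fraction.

There are C(14,5) = 2002 ways to choose the 5.
Favorable selections (at least 4 gold): C(6,4)·C(8,1) + C(6,5)·C(8,0) = 120 + 6 = 126.
Probability = 126/2002 = 9/143.

9/143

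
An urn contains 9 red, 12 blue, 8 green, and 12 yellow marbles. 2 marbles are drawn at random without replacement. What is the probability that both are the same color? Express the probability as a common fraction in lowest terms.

49/205

There are C(41,2) = 820 ways to draw 2 marbles.
All same color: C(9,2) + C(12,2) + C(8,2) + C(12,2) = 36 + 66 + 28 + 66 = 196.
Probability = 196/820 = 49/205.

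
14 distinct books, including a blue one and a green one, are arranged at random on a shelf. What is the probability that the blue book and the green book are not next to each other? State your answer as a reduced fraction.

6/7

There are 14! = 87178291200 arrangements.
Arrangements with the blue book and the green book adjacent: 2·13! = 12454041600.
So not adjacent: 87178291200 − 12454041600 = 74724249600, probability 74724249600/87178291200 = 6/7.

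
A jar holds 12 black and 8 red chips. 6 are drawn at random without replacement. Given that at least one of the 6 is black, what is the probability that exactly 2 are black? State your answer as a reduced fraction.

Work in counts. Selections with at least one black: C(20,6) − C(8,6) = 38760 − 28 = 38732.
Of those, selections where exactly 2 are black: C(12,2)·C(8,4) = 66·70 = 4620.
Conditional probability = 4620/38732 = 1155/9683.

1155/9683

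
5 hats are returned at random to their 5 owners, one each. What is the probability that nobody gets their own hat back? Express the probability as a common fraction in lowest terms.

11/30

There are 5! = 120 assignments.
By inclusion-exclusion, assignments with no fixed points: C(5,0)·5! − C(5,1)·4! + C(5,2)·3! − C(5,3)·2! + C(5,4)·1! − C(5,5)·0! = 44.
Probability = 44/120 = 11/30.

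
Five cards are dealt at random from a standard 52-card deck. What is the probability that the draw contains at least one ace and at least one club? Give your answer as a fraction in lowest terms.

229297/866320

There are C(52,5) = 2598960 possible draws.
By inclusion-exclusion on the complements, draws missing all aces or all clubs: C(48,5) + C(39,5) − C(36,5) = 1712304 + 575757 − 376992 = 1911069.
So draws with at least one of each: 2598960 − 1911069 = 687891, probability 687891/2598960 = 229297/866320.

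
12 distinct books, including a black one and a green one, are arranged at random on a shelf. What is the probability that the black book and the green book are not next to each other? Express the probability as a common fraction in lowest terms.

5/6

There are 12! = 479001600 arrangements.
Arrangements with the black book and the green book adjacent: 2·11! = 79833600.
So not adjacent: 479001600 − 79833600 = 399168000, probability 399168000/479001600 = 5/6.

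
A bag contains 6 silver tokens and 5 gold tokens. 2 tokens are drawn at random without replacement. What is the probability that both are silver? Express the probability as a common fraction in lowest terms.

There are C(11,2) = 55 possible selections.
Selections with all silver: C(6,2) = 15.
Probability = 15/55 = 3/11.

3/11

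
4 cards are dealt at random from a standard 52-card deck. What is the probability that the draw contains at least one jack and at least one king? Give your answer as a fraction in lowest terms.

1332/20825

There are C(52,4) = 270725 possible draws.
By inclusion-exclusion on the complements, draws missing all jacks or all kings: C(48,4) + C(48,4) − C(44,4) = 194580 + 194580 − 135751 = 253409.
So draws with at least one of each: 270725 − 253409 = 17316, probability 17316/270725 = 1332/20825.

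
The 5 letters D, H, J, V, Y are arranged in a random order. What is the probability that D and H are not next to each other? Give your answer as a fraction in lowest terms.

There are 5! = 120 arrangements.
Arrangements with D and H adjacent: 2·4! = 48.
So not adjacent: 120 − 48 = 72, probability 72/120 = 3/5.

3/5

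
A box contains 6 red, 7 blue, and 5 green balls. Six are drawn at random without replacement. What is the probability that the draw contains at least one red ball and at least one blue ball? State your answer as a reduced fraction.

409/442

There are C(18,6) = 18564 possible draws.
By inclusion-exclusion on the complements, draws missing all red or all blue: C(12,6) + C(11,6) − C(5,6) = 924 + 462 − 0 = 1386.
So draws with at least one of each: 18564 − 1386 = 17178, probability 17178/18564 = 409/442.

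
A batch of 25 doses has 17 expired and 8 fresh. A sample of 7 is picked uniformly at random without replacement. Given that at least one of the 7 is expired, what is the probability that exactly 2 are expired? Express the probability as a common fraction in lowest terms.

Work in counts. Selections with at least one expired: C(25,7) − C(8,7) = 480700 − 8 = 480692.
Of those, selections where exactly 2 are expired: C(17,2)·C(8,5) = 136·56 = 7616.
Conditional probability = 7616/480692 = 112/7069.

112/7069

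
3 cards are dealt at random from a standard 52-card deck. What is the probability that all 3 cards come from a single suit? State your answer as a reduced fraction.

22/425

There are C(52,3) = 22100 possible 3-card hands.
Hands of one suit: 4 suits × C(13,3) = 4·286 = 1144.
Probability = 1144/22100 = 22/425.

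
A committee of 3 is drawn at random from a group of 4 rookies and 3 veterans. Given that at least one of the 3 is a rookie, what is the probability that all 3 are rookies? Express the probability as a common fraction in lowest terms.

2/17

Work in counts. Selections with at least one rookie: C(7,3) − C(3,3) = 35 − 1 = 34.
Of those, selections where all 3 are rookies: C(4,3) = 4.
Conditional probability = 4/34 = 2/17.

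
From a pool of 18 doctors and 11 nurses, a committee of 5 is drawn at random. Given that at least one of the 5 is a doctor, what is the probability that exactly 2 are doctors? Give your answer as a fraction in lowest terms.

8415/39431

Work in counts. Selections with at least one doctor: C(29,5) − C(11,5) = 118755 − 462 = 118293.
Of those, selections where exactly 2 are doctors: C(18,2)·C(11,3) = 153·165 = 25245.
Conditional probability = 25245/118293 = 8415/39431.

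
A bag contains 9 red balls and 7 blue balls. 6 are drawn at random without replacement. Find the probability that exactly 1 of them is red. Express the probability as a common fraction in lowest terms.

27/1144

There are C(16,6) = 8008 ways to choose 6 from 16.
Selections with exactly 1 red: choose 1 of the 9 red and 5 of the 7 blue, C(9,1)·C(7,5) = 9·21 = 189.
Probability = 189/8008 = 27/1144.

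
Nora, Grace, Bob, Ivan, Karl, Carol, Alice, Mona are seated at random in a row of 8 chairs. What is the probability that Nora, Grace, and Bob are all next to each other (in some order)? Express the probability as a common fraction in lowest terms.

There are 8! = 40320 arrangements.
Treat the three as one block: 6! placements × 3! orders within the block = 720·6 = 4320.
Probability = 4320/40320 = 3/28.

3/28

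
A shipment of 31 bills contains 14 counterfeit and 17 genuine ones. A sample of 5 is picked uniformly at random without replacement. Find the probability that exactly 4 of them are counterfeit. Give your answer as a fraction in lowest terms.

The sample space is all 5-subsets of the 31: C(31,5) = 169911.
Selections with exactly 4 counterfeit: choose 4 of the 14 counterfeit and 1 of the 17 genuine, C(14,4)·C(17,1) = 1001·17 = 17017.
Probability = 17017/169911 = 2431/24273.

2431/24273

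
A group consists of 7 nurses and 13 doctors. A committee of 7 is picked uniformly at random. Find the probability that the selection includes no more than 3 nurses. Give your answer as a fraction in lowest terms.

There are C(20,7) = 77520 ways to choose the 7.
Favorable selections (no more than 3 nurses): C(7,0)·C(13,7) + C(7,1)·C(13,6) + C(7,2)·C(13,5) + C(7,3)·C(13,4) = 1716 + 12012 + 27027 + 25025 = 65780.
Probability = 65780/77520 = 3289/3876.

3289/3876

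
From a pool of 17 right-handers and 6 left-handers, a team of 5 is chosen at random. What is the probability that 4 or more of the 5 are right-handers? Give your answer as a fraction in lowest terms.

2924/4807

There are C(23,5) = 33649 ways to choose the 5.
Favorable selections (4 or more right-handers): C(17,4)·C(6,1) + C(17,5)·C(6,0) = 14280 + 6188 = 20468.
Probability = 20468/33649 = 2924/4807.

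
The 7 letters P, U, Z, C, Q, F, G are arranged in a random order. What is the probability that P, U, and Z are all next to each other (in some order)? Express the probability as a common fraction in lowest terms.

1/7

There are 7! = 5040 arrangements.
Treat the three as one block: 5! placements × 3! orders within the block = 120·6 = 720.
Probability = 720/5040 = 1/7.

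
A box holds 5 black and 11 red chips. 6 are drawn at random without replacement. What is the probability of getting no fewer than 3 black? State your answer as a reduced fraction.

22/91

Total selections: C(16,6) = 8008.
Favorable selections (no fewer than 3 black): C(5,3)·C(11,3) + C(5,4)·C(11,2) + C(5,5)·C(11,1) = 1650 + 275 + 11 = 1936.
Probability = 1936/8008 = 22/91.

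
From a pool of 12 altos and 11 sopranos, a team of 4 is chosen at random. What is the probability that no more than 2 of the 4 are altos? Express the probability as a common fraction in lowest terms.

108/161

Total selections: C(23,4) = 8855.
Favorable selections (no more than 2 altos): C(12,0)·C(11,4) + C(12,1)·C(11,3) + C(12,2)·C(11,2) = 330 + 1980 + 3630 = 5940.
Probability = 5940/8855 = 108/161.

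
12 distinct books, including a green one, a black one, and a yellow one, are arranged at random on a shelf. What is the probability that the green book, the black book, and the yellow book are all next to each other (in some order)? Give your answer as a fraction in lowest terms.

There are 12! = 479001600 arrangements.
Treat the three as one block: 10! placements × 3! orders within the block = 3628800·6 = 21772800.
Probability = 21772800/479001600 = 1/22.

1/22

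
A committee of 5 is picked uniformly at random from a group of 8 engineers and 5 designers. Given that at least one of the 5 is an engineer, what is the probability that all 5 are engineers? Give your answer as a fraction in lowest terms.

Work in counts. Selections with at least one engineer: C(13,5) − C(5,5) = 1287 − 1 = 1286.
Of those, selections where all 5 are engineers: C(8,5) = 56.
Conditional probability = 56/1286 = 28/643.

28/643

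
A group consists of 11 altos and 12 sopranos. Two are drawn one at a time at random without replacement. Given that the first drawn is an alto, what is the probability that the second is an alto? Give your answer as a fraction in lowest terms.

5/11

After removing one alto, 22 remain: 10 altos and 12 sopranos.
So the probability the next is an alto is 10/22 = 5/11.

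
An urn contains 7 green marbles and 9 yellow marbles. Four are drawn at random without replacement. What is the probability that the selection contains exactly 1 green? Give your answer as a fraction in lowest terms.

The sample space is all 4-subsets of the 16: C(16,4) = 1820.
Selections with exactly 1 green: choose 1 of the 7 green and 3 of the 9 yellow, C(7,1)·C(9,3) = 7·84 = 588.
Probability = 588/1820 = 21/65.

21/65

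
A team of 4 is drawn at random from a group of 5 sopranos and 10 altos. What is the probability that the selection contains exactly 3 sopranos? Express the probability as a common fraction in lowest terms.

Total number of selections: C(15,4) = 1365.
Selections with exactly 3 sopranos: choose 3 of the 5 sopranos and 1 of the 10 altos, C(5,3)·C(10,1) = 10·10 = 100.
Probability = 100/1365 = 20/273.

20/273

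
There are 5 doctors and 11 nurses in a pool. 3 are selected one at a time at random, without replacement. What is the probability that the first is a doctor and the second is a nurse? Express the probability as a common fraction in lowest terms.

11/48

Multiply the conditional probabilities at each draw: 5/16 · 11/15 = 55/240 = 11/48.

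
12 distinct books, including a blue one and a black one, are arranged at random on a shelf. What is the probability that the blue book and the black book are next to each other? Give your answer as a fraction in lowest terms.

1/6

There are 12! = 479001600 arrangements.
Treat the blue book and the black book as a block: 11! arrangements of the blocks × 2 orders within the block = 2·39916800 = 79833600.
Probability = 79833600/479001600 = 1/6.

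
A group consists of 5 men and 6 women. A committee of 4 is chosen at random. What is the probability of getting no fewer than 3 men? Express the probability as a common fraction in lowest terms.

There are C(11,4) = 330 ways to choose the 4.
Favorable selections (no fewer than 3 men): C(5,3)·C(6,1) + C(5,4)·C(6,0) = 60 + 5 = 65.
Probability = 65/330 = 13/66.

13/66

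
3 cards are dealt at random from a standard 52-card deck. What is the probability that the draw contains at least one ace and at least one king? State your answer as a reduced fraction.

188/5525

There are C(52,3) = 22100 possible draws.
By inclusion-exclusion on the complements, draws missing all aces or all kings: C(48,3) + C(48,3) − C(44,3) = 17296 + 17296 − 13244 = 21348.
So draws with at least one of each: 22100 − 21348 = 752, probability 752/22100 = 188/5525.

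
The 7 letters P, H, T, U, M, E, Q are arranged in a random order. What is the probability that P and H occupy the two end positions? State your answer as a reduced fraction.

1/21

There are 7! = 5040 arrangements.
Place P and H at the ends in 2 ways, arrange the remaining 5 in 5! = 120 ways: 2·120 = 240.
Probability = 240/5040 = 1/21.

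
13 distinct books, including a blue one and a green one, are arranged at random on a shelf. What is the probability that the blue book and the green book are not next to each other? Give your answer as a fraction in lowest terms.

There are 13! = 6227020800 arrangements.
Arrangements with the blue book and the green book adjacent: 2·12! = 958003200.
So not adjacent: 6227020800 − 958003200 = 5269017600, probability 5269017600/6227020800 = 11/13.

11/13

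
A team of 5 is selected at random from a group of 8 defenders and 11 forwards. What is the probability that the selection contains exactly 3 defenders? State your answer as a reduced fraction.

770/2907

Total number of selections: C(19,5) = 11628.
Selections with exactly 3 defenders: choose 3 of the 8 defenders and 2 of the 11 forwards, C(8,3)·C(11,2) = 56·55 = 3080.
Probability = 3080/11628 = 770/2907.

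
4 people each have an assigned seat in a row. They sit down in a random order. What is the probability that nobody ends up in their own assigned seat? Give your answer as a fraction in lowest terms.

There are 4! = 24 seatings.
By inclusion-exclusion, seatings with no fixed points: C(4,0)·4! − C(4,1)·3! + C(4,2)·2! − C(4,3)·1! + C(4,4)·0! = 9.
Probability = 9/24 = 3/8.

3/8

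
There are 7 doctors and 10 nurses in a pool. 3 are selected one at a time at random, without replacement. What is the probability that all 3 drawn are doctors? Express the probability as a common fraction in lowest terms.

7/136

Multiply the conditional probabilities at each draw: 7/17 · 6/16 · 5/15 = 210/4080 = 7/136.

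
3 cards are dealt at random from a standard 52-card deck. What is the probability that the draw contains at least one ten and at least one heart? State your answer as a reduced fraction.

33/260

There are C(52,3) = 22100 possible draws.
By inclusion-exclusion on the complements, draws missing all tens or all hearts: C(48,3) + C(39,3) − C(36,3) = 17296 + 9139 − 7140 = 19295.
So draws with at least one of each: 22100 − 19295 = 2805, probability 2805/22100 = 33/260.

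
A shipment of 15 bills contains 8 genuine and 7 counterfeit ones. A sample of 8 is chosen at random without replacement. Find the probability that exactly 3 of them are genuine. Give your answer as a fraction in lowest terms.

392/2145

Total number of selections: C(15,8) = 6435.
Selections with exactly 3 genuine: choose 3 of the 8 genuine and 5 of the 7 counterfeit, C(8,3)·C(7,5) = 56·21 = 1176.
Probability = 1176/6435 = 392/2145.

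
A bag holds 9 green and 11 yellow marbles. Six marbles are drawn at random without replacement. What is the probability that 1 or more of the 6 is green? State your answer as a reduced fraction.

Total selections: C(20,6) = 38760.
Favorable selections (1 or more green): C(9,1)·C(11,5) + C(9,2)·C(11,4) + C(9,3)·C(11,3) + C(9,4)·C(11,2) + C(9,5)·C(11,1) + C(9,6)·C(11,0) = 4158 + 11880 + 13860 + 6930 + 1386 + 84 = 38298.
Probability = 38298/38760 = 6383/6460.

6383/6460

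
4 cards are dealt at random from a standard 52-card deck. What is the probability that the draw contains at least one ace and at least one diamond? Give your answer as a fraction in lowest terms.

There are C(52,4) = 270725 possible draws.
By inclusion-exclusion on the complements, draws missing all aces or all diamonds: C(48,4) + C(39,4) − C(36,4) = 194580 + 82251 − 58905 = 217926.
So draws with at least one of each: 270725 − 217926 = 52799, probability 52799/270725.

52799/270725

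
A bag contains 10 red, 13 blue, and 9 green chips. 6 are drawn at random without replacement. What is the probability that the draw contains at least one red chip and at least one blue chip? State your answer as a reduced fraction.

38311/43152

There are C(32,6) = 906192 possible draws.
By inclusion-exclusion on the complements, draws missing all red or all blue: C(22,6) + C(19,6) − C(9,6) = 74613 + 27132 − 84 = 101661.
So draws with at least one of each: 906192 − 101661 = 804531, probability 804531/906192 = 38311/43152.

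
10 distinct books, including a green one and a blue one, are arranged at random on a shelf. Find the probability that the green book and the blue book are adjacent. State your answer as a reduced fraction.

1/5

There are 10! = 3628800 arrangements.
Treat the green book and the blue book as a block: 9! arrangements of the blocks × 2 orders within the block = 2·362880 = 725760.
Probability = 725760/3628800 = 1/5.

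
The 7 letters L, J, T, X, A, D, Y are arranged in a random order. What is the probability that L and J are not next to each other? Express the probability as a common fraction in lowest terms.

There are 7! = 5040 arrangements.
Arrangements with L and J adjacent: 2·6! = 1440.
So not adjacent: 5040 − 1440 = 3600, probability 3600/5040 = 5/7.

5/7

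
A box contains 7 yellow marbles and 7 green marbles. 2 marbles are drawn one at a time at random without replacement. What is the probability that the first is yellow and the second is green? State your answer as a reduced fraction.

7/26

Multiply the conditional probabilities at each draw: 7/14 · 7/13 = 49/182 = 7/26.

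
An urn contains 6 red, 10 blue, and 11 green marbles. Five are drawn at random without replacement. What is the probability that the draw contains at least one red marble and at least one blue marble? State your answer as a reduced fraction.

There are C(27,5) = 80730 possible draws.
By inclusion-exclusion on the complements, draws missing all red or all blue: C(21,5) + C(17,5) − C(11,5) = 20349 + 6188 − 462 = 26075.
So draws with at least one of each: 80730 − 26075 = 54655, probability 54655/80730 = 10931/16146.

10931/16146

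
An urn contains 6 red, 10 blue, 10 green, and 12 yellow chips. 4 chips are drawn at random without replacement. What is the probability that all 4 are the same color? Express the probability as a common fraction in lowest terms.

62/4921

There are C(38,4) = 73815 ways to draw 4 chips.
All same color: C(6,4) + C(10,4) + C(10,4) + C(12,4) = 15 + 210 + 210 + 495 = 930.
Probability = 930/73815 = 62/4921.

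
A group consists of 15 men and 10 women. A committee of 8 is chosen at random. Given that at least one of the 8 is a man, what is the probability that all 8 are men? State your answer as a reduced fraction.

Work in counts. Selections with at least one man: C(25,8) − C(10,8) = 1081575 − 45 = 1081530.
Of those, selections where all 8 are men: C(15,8) = 6435.
Conditional probability = 6435/1081530 = 143/24034.

143/24034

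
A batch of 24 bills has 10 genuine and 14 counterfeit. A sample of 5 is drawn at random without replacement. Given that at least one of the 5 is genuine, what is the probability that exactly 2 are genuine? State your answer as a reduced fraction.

Work in counts. Selections with at least one genuine: C(24,5) − C(14,5) = 42504 − 2002 = 40502.
Of those, selections where exactly 2 are genuine: C(10,2)·C(14,3) = 45·364 = 16380.
Conditional probability = 16380/40502 = 1170/2893.

1170/2893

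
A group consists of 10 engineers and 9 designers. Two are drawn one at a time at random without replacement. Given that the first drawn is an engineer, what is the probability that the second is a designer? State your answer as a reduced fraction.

1/2

After removing one engineer, 18 remain: 9 engineers and 9 designers.
So the probability the next is a designer is 9/18 = 1/2.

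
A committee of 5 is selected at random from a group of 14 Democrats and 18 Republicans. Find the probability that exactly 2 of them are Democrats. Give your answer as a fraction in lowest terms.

663/1798

The sample space is all 5-subsets of the 32: C(32,5) = 201376.
Selections with exactly 2 Democrats: choose 2 of the 14 Democrats and 3 of the 18 Republicans, C(14,2)·C(18,3) = 91·816 = 74256.
Probability = 74256/201376 = 663/1798.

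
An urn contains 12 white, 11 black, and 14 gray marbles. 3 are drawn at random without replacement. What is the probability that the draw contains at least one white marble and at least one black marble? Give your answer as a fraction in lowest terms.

77/185

There are C(37,3) = 7770 possible draws.
By inclusion-exclusion on the complements, draws missing all white or all black: C(25,3) + C(26,3) − C(14,3) = 2300 + 2600 − 364 = 4536.
So draws with at least one of each: 7770 − 4536 = 3234, probability 3234/7770 = 77/185.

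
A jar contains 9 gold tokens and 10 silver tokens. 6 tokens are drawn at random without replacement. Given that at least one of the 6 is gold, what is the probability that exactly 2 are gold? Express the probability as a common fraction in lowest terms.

180/641

Work in counts. Selections with at least one gold: C(19,6) − C(10,6) = 27132 − 210 = 26922.
Of those, selections where exactly 2 are gold: C(9,2)·C(10,4) = 36·210 = 7560.
Conditional probability = 7560/26922 = 180/641.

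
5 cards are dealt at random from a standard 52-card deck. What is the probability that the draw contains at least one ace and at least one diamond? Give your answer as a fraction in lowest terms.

There are C(52,5) = 2598960 possible draws.
By inclusion-exclusion on the complements, draws missing all aces or all diamonds: C(48,5) + C(39,5) − C(36,5) = 1712304 + 575757 − 376992 = 1911069.
So draws with at least one of each: 2598960 − 1911069 = 687891, probability 687891/2598960 = 229297/866320.

229297/866320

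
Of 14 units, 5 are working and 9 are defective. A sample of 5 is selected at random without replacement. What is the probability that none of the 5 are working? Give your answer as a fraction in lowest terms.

There are C(14,5) = 2002 possible selections.
Selections with no working (all defective): C(9,5) = 126.
Probability = 126/2002 = 9/143.

9/143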